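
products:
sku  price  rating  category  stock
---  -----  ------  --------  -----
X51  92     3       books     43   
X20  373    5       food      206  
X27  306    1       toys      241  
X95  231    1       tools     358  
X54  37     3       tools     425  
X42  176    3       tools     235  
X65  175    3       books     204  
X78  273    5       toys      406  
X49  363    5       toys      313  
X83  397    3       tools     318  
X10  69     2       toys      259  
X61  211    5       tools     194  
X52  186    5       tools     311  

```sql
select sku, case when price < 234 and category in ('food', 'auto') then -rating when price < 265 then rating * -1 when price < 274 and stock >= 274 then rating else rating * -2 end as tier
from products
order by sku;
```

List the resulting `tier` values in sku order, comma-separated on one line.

sku=X10: price < 265 → -2
sku=X20: ELSE → -10
sku=X27: ELSE → -2
sku=X42: price < 265 → -3
sku=X49: ELSE → -10
sku=X51: price < 265 → -3
sku=X52: price < 265 → -5
sku=X54: price < 265 → -3
sku=X61: price < 265 → -5
sku=X65: price < 265 → -3
sku=X78: price < 274 and stock >= 274 → 5
sku=X83: ELSE → -6
sku=X95: price < 265 → -1

-2, -10, -2, -3, -10, -3, -5, -3, -5, -3, 5, -6, -1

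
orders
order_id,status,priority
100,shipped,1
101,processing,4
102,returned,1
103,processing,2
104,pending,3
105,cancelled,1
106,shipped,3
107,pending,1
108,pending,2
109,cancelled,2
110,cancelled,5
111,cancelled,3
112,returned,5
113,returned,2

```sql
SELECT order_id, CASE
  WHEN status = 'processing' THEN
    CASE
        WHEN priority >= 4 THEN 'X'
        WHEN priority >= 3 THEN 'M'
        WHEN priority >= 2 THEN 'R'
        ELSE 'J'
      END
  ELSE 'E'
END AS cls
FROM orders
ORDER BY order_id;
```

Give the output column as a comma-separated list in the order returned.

E, X, E, R, E, E, E, E, E, E, E, E, E, E

order_id=100: status='shipped' → outer ELSE → E
order_id=101: status='processing' → inner[priority >= 4] → X
order_id=102: status='returned' → outer ELSE → E
order_id=103: status='processing' → inner[priority >= 2] → R
order_id=104: status='pending' → outer ELSE → E
order_id=105: status='cancelled' → outer ELSE → E
order_id=106: status='shipped' → outer ELSE → E
order_id=107: status='pending' → outer ELSE → E
order_id=108: status='pending' → outer ELSE → E
order_id=109: status='cancelled' → outer ELSE → E
order_id=110: status='cancelled' → outer ELSE → E
order_id=111: status='cancelled' → outer ELSE → E
order_id=112: status='returned' → outer ELSE → E
order_id=113: status='returned' → outer ELSE → E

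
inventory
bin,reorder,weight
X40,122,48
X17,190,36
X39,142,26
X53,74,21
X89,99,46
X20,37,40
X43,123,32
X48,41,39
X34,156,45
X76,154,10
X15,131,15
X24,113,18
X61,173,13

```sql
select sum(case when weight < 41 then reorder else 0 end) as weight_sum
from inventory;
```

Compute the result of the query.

1178

bin=X40: ✗
bin=X17: ✓ → 190
bin=X39: ✓ → 142
bin=X53: ✓ → 74
bin=X89: ✗
bin=X20: ✓ → 37
bin=X43: ✓ → 123
bin=X48: ✓ → 41
bin=X34: ✗
bin=X76: ✓ → 154
bin=X15: ✓ → 131
bin=X24: ✓ → 113
bin=X61: ✓ → 173
weight_sum = 190 + 142 + 74 + 37 + 123 + 41 + 154 + 131 + 113 + 173 = 1178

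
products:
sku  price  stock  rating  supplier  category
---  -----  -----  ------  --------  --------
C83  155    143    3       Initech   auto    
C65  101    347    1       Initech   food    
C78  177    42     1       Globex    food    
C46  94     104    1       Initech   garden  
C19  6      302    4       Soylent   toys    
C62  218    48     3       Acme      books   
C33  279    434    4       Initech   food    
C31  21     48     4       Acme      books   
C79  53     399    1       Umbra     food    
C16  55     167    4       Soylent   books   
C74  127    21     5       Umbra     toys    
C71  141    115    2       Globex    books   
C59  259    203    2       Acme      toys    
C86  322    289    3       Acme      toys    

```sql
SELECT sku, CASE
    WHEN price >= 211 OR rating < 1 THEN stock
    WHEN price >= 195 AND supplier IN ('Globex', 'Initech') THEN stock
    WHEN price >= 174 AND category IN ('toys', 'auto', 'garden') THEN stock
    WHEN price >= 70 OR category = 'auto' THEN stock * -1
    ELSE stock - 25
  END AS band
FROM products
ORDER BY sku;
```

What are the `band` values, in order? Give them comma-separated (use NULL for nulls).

sku=C16: ELSE → 142
sku=C19: ELSE → 277
sku=C31: ELSE → 23
sku=C33: price >= 211 OR rating < 1 → 434
sku=C46: price >= 70 OR category = 'auto' → -104
sku=C59: price >= 211 OR rating < 1 → 203
sku=C62: price >= 211 OR rating < 1 → 48
sku=C65: price >= 70 OR category = 'auto' → -347
sku=C71: price >= 70 OR category = 'auto' → -115
sku=C74: price >= 70 OR category = 'auto' → -21
sku=C78: price >= 70 OR category = 'auto' → -42
sku=C79: ELSE → 374
sku=C83: price >= 70 OR category = 'auto' → -143
sku=C86: price >= 211 OR rating < 1 → 289

142, 277, 23, 434, -104, 203, 48, -347, -115, -21, -42, 374, -143, 289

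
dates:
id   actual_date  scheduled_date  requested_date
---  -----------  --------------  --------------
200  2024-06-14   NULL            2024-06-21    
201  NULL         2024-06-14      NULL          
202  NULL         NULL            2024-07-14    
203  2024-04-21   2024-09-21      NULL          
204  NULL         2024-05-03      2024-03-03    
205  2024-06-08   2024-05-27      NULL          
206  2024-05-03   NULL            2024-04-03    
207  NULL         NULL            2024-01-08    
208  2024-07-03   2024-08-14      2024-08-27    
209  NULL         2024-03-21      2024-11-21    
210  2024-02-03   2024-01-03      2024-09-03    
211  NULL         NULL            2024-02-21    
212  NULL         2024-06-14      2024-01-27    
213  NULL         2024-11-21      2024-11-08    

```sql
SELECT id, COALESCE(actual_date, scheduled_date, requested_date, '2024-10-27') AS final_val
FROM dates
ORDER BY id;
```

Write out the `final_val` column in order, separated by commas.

2024-06-14, 2024-06-14, 2024-07-14, 2024-04-21, 2024-05-03, 2024-06-08, 2024-05-03, 2024-01-08, 2024-07-03, 2024-03-21, 2024-02-03, 2024-02-21, 2024-06-14, 2024-11-21

id=200: actual_date=2024-06-14 → 2024-06-14
id=201: actual_date=NULL, scheduled_date=2024-06-14 → 2024-06-14
id=202: actual_date=NULL, scheduled_date=NULL, requested_date=2024-07-14 → 2024-07-14
id=203: actual_date=2024-04-21 → 2024-04-21
id=204: actual_date=NULL, scheduled_date=2024-05-03 → 2024-05-03
id=205: actual_date=2024-06-08 → 2024-06-08
id=206: actual_date=2024-05-03 → 2024-05-03
id=207: actual_date=NULL, scheduled_date=NULL, requested_date=2024-01-08 → 2024-01-08
id=208: actual_date=2024-07-03 → 2024-07-03
id=209: actual_date=NULL, scheduled_date=2024-03-21 → 2024-03-21
id=210: actual_date=2024-02-03 → 2024-02-03
id=211: actual_date=NULL, scheduled_date=NULL, requested_date=2024-02-21 → 2024-02-21
id=212: actual_date=NULL, scheduled_date=2024-06-14 → 2024-06-14
id=213: actual_date=NULL, scheduled_date=2024-11-21 → 2024-11-21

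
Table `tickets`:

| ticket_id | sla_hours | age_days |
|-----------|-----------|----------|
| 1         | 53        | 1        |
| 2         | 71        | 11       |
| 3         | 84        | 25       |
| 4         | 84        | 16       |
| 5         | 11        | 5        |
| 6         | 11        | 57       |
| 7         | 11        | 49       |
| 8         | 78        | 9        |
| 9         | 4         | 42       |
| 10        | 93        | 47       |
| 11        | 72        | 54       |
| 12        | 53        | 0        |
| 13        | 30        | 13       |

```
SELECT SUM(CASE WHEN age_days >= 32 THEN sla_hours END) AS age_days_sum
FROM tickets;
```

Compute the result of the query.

ticket_id=1: ✗
ticket_id=2: ✗
ticket_id=3: ✗
ticket_id=4: ✗
ticket_id=5: ✗
ticket_id=6: ✓ → 11
ticket_id=7: ✓ → 11
ticket_id=8: ✗
ticket_id=9: ✓ → 4
ticket_id=10: ✓ → 93
ticket_id=11: ✓ → 72
ticket_id=12: ✗
ticket_id=13: ✗
age_days_sum = 11 + 11 + 4 + 93 + 72 = 191

191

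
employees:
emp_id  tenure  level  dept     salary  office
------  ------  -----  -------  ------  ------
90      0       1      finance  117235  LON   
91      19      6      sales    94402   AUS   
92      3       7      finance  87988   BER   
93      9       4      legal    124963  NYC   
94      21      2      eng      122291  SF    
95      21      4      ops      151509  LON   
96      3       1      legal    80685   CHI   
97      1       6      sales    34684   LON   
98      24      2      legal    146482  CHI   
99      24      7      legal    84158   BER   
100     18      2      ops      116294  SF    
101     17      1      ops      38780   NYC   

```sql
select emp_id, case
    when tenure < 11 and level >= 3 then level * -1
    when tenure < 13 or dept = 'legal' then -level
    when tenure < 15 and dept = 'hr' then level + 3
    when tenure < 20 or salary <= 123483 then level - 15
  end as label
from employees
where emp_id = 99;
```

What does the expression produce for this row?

-7

emp_id = 99: tenure=24, level=7, dept=legal, salary=84158, office=BER.
tenure < 11 and level >= 3 → false
tenure < 13 or dept = 'legal' → true → -7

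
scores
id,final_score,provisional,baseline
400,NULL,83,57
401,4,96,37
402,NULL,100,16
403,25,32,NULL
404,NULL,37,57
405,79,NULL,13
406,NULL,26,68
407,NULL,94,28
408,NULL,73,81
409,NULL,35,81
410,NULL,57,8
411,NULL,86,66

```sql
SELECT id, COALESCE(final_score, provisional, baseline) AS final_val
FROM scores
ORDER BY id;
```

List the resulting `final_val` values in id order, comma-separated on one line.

id=400: final_score=NULL, provisional=83 → 83
id=401: final_score=4 → 4
id=402: final_score=NULL, provisional=100 → 100
id=403: final_score=25 → 25
id=404: final_score=NULL, provisional=37 → 37
id=405: final_score=79 → 79
id=406: final_score=NULL, provisional=26 → 26
id=407: final_score=NULL, provisional=94 → 94
id=408: final_score=NULL, provisional=73 → 73
id=409: final_score=NULL, provisional=35 → 35
id=410: final_score=NULL, provisional=57 → 57
id=411: final_score=NULL, provisional=86 → 86

83, 4, 100, 25, 37, 79, 26, 94, 73, 35, 57, 86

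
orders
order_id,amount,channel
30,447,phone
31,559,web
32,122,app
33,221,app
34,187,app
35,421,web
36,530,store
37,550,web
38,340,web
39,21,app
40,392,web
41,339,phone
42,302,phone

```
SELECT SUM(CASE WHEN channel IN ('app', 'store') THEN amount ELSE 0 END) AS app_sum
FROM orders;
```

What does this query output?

1081

order_id=30: ✗
order_id=31: ✗
order_id=32: ✓ → 122
order_id=33: ✓ → 221
order_id=34: ✓ → 187
order_id=35: ✗
order_id=36: ✓ → 530
order_id=37: ✗
order_id=38: ✗
order_id=39: ✓ → 21
order_id=40: ✗
order_id=41: ✗
order_id=42: ✗
app_sum = 122 + 221 + 187 + 530 + 21 = 1081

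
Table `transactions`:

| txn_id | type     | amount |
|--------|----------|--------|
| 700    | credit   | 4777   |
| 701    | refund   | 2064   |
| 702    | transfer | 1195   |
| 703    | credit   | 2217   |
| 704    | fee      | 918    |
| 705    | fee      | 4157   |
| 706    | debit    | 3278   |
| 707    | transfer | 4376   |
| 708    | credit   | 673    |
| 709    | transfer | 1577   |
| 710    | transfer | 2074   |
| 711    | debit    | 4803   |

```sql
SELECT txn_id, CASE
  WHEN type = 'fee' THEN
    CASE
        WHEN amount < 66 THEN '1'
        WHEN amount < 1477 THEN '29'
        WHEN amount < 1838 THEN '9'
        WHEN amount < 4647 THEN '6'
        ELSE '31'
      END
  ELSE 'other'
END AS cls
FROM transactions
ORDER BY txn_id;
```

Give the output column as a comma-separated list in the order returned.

other, other, other, other, 29, 6, other, other, other, other, other, other

txn_id=700: type='credit' → outer ELSE → other
txn_id=701: type='refund' → outer ELSE → other
txn_id=702: type='transfer' → outer ELSE → other
txn_id=703: type='credit' → outer ELSE → other
txn_id=704: type='fee' → inner[amount < 1477] → 29
txn_id=705: type='fee' → inner[amount < 4647] → 6
txn_id=706: type='debit' → outer ELSE → other
txn_id=707: type='transfer' → outer ELSE → other
txn_id=708: type='credit' → outer ELSE → other
txn_id=709: type='transfer' → outer ELSE → other
txn_id=710: type='transfer' → outer ELSE → other
txn_id=711: type='debit' → outer ELSE → other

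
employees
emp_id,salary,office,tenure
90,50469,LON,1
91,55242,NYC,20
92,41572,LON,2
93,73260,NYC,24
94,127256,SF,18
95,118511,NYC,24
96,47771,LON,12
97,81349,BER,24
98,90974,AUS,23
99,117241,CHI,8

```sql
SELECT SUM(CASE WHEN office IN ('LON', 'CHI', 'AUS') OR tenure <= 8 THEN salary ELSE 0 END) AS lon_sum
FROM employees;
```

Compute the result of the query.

emp_id=90: ✓ → 50469
emp_id=91: ✗
emp_id=92: ✓ → 41572
emp_id=93: ✗
emp_id=94: ✗
emp_id=95: ✗
emp_id=96: ✓ → 47771
emp_id=97: ✗
emp_id=98: ✓ → 90974
emp_id=99: ✓ → 117241
lon_sum = 50469 + 41572 + 47771 + 90974 + 117241 = 348027

348027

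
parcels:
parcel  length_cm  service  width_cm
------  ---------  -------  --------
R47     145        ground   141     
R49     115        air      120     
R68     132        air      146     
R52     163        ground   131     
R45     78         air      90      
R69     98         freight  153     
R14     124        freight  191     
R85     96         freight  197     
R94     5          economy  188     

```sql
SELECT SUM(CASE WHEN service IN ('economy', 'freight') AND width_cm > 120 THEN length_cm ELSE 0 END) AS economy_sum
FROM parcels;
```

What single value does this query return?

parcel=R47: ✗
parcel=R49: ✗
parcel=R68: ✗
parcel=R52: ✗
parcel=R45: ✗
parcel=R69: ✓ → 98
parcel=R14: ✓ → 124
parcel=R85: ✓ → 96
parcel=R94: ✓ → 5
economy_sum = 98 + 124 + 96 + 5 = 323

323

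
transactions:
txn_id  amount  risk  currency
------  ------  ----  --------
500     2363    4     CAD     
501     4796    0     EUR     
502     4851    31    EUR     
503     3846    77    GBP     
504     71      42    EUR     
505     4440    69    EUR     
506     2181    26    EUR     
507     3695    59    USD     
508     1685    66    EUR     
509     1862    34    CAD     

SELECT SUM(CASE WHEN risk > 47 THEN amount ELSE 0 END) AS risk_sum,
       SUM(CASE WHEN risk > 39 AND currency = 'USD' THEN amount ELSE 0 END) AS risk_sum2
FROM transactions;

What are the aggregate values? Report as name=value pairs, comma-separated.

[risk_sum: risk > 47]
txn_id=500: ✗
txn_id=501: ✗
txn_id=502: ✗
txn_id=503: ✓ → 3846
txn_id=504: ✗
txn_id=505: ✓ → 4440
txn_id=506: ✗
txn_id=507: ✓ → 3695
txn_id=508: ✓ → 1685
txn_id=509: ✗
risk_sum = 3846 + 4440 + 3695 + 1685 = 13666
—
[risk_sum2: risk > 39 AND currency = 'USD']
txn_id=500: ✗
txn_id=501: ✗
txn_id=502: ✗
txn_id=503: ✗
txn_id=504: ✗
txn_id=505: ✗
txn_id=506: ✗
txn_id=507: ✓ → 3695
txn_id=508: ✗
txn_id=509: ✗
risk_sum2 = 3695

risk_sum=13666, risk_sum2=3695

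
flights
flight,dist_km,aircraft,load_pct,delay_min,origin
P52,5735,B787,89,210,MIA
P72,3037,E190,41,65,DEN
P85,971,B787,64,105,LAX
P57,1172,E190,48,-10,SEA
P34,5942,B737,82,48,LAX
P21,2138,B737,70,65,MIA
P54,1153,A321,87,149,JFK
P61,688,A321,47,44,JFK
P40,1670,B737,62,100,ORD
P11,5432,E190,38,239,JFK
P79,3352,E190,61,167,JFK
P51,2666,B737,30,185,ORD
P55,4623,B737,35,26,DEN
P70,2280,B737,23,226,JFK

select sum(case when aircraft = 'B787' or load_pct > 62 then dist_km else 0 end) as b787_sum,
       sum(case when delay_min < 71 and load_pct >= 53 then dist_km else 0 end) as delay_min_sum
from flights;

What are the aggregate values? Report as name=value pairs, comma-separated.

[b787_sum: aircraft = 'B787' or load_pct > 62]
flight=P52: ✓ → 5735
flight=P72: ✗
flight=P85: ✓ → 971
flight=P57: ✗
flight=P34: ✓ → 5942
flight=P21: ✓ → 2138
flight=P54: ✓ → 1153
flight=P61: ✗
flight=P40: ✗
flight=P11: ✗
flight=P79: ✗
flight=P51: ✗
flight=P55: ✗
flight=P70: ✗
b787_sum = 5735 + 971 + 5942 + 2138 + 1153 = 15939
—
[delay_min_sum: delay_min < 71 and load_pct >= 53]
flight=P52: ✗
flight=P72: ✗
flight=P85: ✗
flight=P57: ✗
flight=P34: ✓ → 5942
flight=P21: ✓ → 2138
flight=P54: ✗
flight=P61: ✗
flight=P40: ✗
flight=P11: ✗
flight=P79: ✗
flight=P51: ✗
flight=P55: ✗
flight=P70: ✗
delay_min_sum = 5942 + 2138 = 8080

b787_sum=15939, delay_min_sum=8080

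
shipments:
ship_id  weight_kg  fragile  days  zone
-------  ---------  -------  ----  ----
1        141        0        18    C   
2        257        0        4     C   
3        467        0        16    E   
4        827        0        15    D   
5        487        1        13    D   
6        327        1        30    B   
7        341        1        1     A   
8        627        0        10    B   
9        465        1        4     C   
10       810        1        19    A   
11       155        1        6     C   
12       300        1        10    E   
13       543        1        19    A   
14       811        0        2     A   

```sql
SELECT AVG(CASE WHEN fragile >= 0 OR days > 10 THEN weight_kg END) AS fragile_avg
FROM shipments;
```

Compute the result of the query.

468.4285714286

ship_id=1: ✓ → 141
ship_id=2: ✓ → 257
ship_id=3: ✓ → 467
ship_id=4: ✓ → 827
ship_id=5: ✓ → 487
ship_id=6: ✓ → 327
ship_id=7: ✓ → 341
ship_id=8: ✓ → 627
ship_id=9: ✓ → 465
ship_id=10: ✓ → 810
ship_id=11: ✓ → 155
ship_id=12: ✓ → 300
ship_id=13: ✓ → 543
ship_id=14: ✓ → 811
fragile_avg = (141 + 257 + 467 + 827 + 487 + 327 + 341 + 627 + 465 + 810 + 155 + 300 + 543 + 811) / 14 = 468.4285714286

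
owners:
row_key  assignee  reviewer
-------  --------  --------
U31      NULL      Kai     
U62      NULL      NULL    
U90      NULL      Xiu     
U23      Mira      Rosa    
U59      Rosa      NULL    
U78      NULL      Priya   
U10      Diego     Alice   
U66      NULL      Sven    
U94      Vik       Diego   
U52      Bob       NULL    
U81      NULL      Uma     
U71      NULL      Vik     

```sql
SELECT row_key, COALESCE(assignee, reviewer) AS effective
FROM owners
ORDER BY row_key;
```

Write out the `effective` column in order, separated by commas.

row_key=U10: assignee=Diego → Diego
row_key=U23: assignee=Mira → Mira
row_key=U31: assignee=NULL, reviewer=Kai → Kai
row_key=U52: assignee=Bob → Bob
row_key=U59: assignee=Rosa → Rosa
row_key=U62: assignee=NULL, reviewer=NULL (all NULL) → NULL
row_key=U66: assignee=NULL, reviewer=Sven → Sven
row_key=U71: assignee=NULL, reviewer=Vik → Vik
row_key=U78: assignee=NULL, reviewer=Priya → Priya
row_key=U81: assignee=NULL, reviewer=Uma → Uma
row_key=U90: assignee=NULL, reviewer=Xiu → Xiu
row_key=U94: assignee=Vik → Vik

Diego, Mira, Kai, Bob, Rosa, NULL, Sven, Vik, Priya, Uma, Xiu, Vik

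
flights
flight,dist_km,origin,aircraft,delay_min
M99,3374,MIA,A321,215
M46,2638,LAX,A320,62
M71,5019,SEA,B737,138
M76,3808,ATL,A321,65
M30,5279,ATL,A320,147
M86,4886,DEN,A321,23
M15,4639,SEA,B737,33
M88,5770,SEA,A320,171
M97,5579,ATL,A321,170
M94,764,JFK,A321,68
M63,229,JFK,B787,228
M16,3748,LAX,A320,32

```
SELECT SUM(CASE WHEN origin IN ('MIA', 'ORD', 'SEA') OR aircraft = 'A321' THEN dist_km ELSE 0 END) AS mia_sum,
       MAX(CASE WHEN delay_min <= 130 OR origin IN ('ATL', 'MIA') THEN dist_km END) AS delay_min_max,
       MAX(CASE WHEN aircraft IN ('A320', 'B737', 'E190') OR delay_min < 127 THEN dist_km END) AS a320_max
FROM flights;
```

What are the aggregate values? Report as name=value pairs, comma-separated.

[mia_sum: origin IN ('MIA', 'ORD', 'SEA') OR aircraft = 'A321']
flight=M99: ✓ → 3374
flight=M46: ✗
flight=M71: ✓ → 5019
flight=M76: ✓ → 3808
flight=M30: ✗
flight=M86: ✓ → 4886
flight=M15: ✓ → 4639
flight=M88: ✓ → 5770
flight=M97: ✓ → 5579
flight=M94: ✓ → 764
flight=M63: ✗
flight=M16: ✗
mia_sum = 3374 + 5019 + 3808 + 4886 + 4639 + 5770 + 5579 + 764 = 33839
—
[delay_min_max: delay_min <= 130 OR origin IN ('ATL', 'MIA')]
flight=M99: ✓ → 3374
flight=M46: ✓ → 2638
flight=M71: ✗
flight=M76: ✓ → 3808
flight=M30: ✓ → 5279
flight=M86: ✓ → 4886
flight=M15: ✓ → 4639
flight=M88: ✗
flight=M97: ✓ → 5579
flight=M94: ✓ → 764
flight=M63: ✗
flight=M16: ✓ → 3748
delay_min_max = MAX(3374, 2638, 3808, 5279, 4886, 4639, 5579, 764, 3748) = 5579
—
[a320_max: aircraft IN ('A320', 'B737', 'E190') OR delay_min < 127]
flight=M99: ✗
flight=M46: ✓ → 2638
flight=M71: ✓ → 5019
flight=M76: ✓ → 3808
flight=M30: ✓ → 5279
flight=M86: ✓ → 4886
flight=M15: ✓ → 4639
flight=M88: ✓ → 5770
flight=M97: ✗
flight=M94: ✓ → 764
flight=M63: ✗
flight=M16: ✓ → 3748
a320_max = MAX(2638, 5019, 3808, 5279, 4886, 4639, 5770, 764, 3748) = 5770

mia_sum=33839, delay_min_max=5579, a320_max=5770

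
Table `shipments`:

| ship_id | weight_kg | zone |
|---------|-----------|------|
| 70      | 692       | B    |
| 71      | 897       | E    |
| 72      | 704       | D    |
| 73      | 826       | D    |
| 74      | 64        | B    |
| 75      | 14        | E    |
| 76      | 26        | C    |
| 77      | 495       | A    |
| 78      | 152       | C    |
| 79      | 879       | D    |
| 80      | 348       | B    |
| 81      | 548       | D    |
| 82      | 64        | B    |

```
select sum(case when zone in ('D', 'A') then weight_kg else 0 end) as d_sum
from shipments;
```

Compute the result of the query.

ship_id=70: ✗
ship_id=71: ✗
ship_id=72: ✓ → 704
ship_id=73: ✓ → 826
ship_id=74: ✗
ship_id=75: ✗
ship_id=76: ✗
ship_id=77: ✓ → 495
ship_id=78: ✗
ship_id=79: ✓ → 879
ship_id=80: ✗
ship_id=81: ✓ → 548
ship_id=82: ✗
d_sum = 704 + 826 + 495 + 879 + 548 = 3452

3452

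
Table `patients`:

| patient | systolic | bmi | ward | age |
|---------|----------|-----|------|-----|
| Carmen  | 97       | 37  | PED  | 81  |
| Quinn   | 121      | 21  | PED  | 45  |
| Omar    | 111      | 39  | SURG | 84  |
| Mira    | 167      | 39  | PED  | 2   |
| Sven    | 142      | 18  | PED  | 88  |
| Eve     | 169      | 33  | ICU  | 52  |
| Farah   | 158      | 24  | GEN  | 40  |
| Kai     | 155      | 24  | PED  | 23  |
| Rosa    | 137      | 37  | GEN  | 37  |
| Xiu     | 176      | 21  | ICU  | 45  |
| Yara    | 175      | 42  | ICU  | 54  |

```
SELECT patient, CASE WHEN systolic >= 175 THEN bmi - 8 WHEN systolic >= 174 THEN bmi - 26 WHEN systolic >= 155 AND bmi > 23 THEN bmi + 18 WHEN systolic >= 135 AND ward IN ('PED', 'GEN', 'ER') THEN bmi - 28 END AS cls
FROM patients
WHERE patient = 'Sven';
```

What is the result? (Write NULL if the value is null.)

patient = Sven: systolic=142, bmi=18, ward=PED, age=88.
systolic >= 175 → false
systolic >= 174 → false
systolic >= 155 AND bmi > 23 → false
systolic >= 135 AND ward IN ('PED', 'GEN', 'ER') → true → -10

-10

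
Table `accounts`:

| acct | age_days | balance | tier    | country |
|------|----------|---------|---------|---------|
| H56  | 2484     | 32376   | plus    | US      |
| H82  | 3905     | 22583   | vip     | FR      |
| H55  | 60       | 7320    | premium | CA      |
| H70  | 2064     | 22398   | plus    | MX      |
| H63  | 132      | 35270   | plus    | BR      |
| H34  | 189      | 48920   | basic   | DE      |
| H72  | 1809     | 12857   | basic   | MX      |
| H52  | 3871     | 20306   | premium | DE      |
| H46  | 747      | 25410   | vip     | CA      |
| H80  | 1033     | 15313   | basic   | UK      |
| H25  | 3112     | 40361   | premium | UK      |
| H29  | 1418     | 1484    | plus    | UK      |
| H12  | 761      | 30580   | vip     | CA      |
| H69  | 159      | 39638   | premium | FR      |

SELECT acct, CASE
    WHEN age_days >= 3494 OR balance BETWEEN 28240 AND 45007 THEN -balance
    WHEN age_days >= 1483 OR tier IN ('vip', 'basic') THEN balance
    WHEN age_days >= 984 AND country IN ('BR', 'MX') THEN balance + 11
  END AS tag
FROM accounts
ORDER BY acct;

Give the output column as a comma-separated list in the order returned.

acct=H12: age_days >= 3494 OR balance BETWEEN 28240 AND 45007 → -30580
acct=H25: age_days >= 3494 OR balance BETWEEN 28240 AND 45007 → -40361
acct=H29: (no match → NULL) → NULL
acct=H34: age_days >= 1483 OR tier IN ('vip', 'basic') → 48920
acct=H46: age_days >= 1483 OR tier IN ('vip', 'basic') → 25410
acct=H52: age_days >= 3494 OR balance BETWEEN 28240 AND 45007 → -20306
acct=H55: (no match → NULL) → NULL
acct=H56: age_days >= 3494 OR balance BETWEEN 28240 AND 45007 → -32376
acct=H63: age_days >= 3494 OR balance BETWEEN 28240 AND 45007 → -35270
acct=H69: age_days >= 3494 OR balance BETWEEN 28240 AND 45007 → -39638
acct=H70: age_days >= 1483 OR tier IN ('vip', 'basic') → 22398
acct=H72: age_days >= 1483 OR tier IN ('vip', 'basic') → 12857
acct=H80: age_days >= 1483 OR tier IN ('vip', 'basic') → 15313
acct=H82: age_days >= 3494 OR balance BETWEEN 28240 AND 45007 → -22583

-30580, -40361, NULL, 48920, 25410, -20306, NULL, -32376, -35270, -39638, 22398, 12857, 15313, -22583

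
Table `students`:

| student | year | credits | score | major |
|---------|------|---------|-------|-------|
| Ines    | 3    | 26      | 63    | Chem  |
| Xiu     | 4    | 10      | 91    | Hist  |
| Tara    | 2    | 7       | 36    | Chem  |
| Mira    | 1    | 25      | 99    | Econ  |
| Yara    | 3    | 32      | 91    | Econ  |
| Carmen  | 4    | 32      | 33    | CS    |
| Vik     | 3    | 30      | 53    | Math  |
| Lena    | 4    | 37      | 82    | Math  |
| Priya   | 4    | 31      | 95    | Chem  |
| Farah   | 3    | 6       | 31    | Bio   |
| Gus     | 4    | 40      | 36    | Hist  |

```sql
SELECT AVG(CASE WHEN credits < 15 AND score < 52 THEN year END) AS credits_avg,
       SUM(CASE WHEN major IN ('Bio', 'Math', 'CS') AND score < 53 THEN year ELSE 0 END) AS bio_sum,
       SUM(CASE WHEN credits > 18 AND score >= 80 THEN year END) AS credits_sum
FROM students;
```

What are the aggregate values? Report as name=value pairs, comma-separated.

credits_avg=2.5, bio_sum=7, credits_sum=12

[credits_avg: credits < 15 AND score < 52]
student=Ines: ✗
student=Xiu: ✗
student=Tara: ✓ → 2
student=Mira: ✗
student=Yara: ✗
student=Carmen: ✗
student=Vik: ✗
student=Lena: ✗
student=Priya: ✗
student=Farah: ✓ → 3
student=Gus: ✗
credits_avg = (2 + 3) / 2 = 2.5
—
[bio_sum: major IN ('Bio', 'Math', 'CS') AND score < 53]
student=Ines: ✗
student=Xiu: ✗
student=Tara: ✗
student=Mira: ✗
student=Yara: ✗
student=Carmen: ✓ → 4
student=Vik: ✗
student=Lena: ✗
student=Priya: ✗
student=Farah: ✓ → 3
student=Gus: ✗
bio_sum = 4 + 3 = 7
—
[credits_sum: credits > 18 AND score >= 80]
student=Ines: ✗
student=Xiu: ✗
student=Tara: ✗
student=Mira: ✓ → 1
student=Yara: ✓ → 3
student=Carmen: ✗
student=Vik: ✗
student=Lena: ✓ → 4
student=Priya: ✓ → 4
student=Farah: ✗
student=Gus: ✗
credits_sum = 1 + 3 + 4 + 4 = 12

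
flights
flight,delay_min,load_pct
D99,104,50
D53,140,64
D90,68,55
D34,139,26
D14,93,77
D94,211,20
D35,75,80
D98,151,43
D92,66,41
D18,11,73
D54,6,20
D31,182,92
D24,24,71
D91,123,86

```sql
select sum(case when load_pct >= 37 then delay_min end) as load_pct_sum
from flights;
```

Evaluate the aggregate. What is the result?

flight=D99: ✓ → 104
flight=D53: ✓ → 140
flight=D90: ✓ → 68
flight=D34: ✗
flight=D14: ✓ → 93
flight=D94: ✗
flight=D35: ✓ → 75
flight=D98: ✓ → 151
flight=D92: ✓ → 66
flight=D18: ✓ → 11
flight=D54: ✗
flight=D31: ✓ → 182
flight=D24: ✓ → 24
flight=D91: ✓ → 123
load_pct_sum = 104 + 140 + 68 + 93 + 75 + 151 + 66 + 11 + 182 + 24 + 123 = 1037

1037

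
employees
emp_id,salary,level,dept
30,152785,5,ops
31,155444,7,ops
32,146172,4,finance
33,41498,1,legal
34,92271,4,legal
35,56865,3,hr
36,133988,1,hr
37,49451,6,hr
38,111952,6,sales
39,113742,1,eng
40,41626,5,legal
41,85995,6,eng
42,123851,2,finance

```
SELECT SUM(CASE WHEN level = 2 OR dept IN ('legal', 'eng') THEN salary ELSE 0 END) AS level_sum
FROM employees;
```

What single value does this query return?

498983

emp_id=30: ✗
emp_id=31: ✗
emp_id=32: ✗
emp_id=33: ✓ → 41498
emp_id=34: ✓ → 92271
emp_id=35: ✗
emp_id=36: ✗
emp_id=37: ✗
emp_id=38: ✗
emp_id=39: ✓ → 113742
emp_id=40: ✓ → 41626
emp_id=41: ✓ → 85995
emp_id=42: ✓ → 123851
level_sum = 41498 + 92271 + 113742 + 41626 + 85995 + 123851 = 498983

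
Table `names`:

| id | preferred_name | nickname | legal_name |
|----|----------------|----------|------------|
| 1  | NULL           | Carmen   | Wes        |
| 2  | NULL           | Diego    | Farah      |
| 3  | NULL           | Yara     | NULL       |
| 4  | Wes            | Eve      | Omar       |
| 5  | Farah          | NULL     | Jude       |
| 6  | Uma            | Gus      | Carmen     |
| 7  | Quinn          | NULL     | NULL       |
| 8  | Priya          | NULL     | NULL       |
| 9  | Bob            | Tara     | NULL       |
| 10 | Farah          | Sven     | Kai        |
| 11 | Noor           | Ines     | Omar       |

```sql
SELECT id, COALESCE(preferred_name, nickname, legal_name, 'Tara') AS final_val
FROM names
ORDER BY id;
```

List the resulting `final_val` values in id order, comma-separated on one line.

Carmen, Diego, Yara, Wes, Farah, Uma, Quinn, Priya, Bob, Farah, Noor

id=1: preferred_name=NULL, nickname=Carmen → Carmen
id=2: preferred_name=NULL, nickname=Diego → Diego
id=3: preferred_name=NULL, nickname=Yara → Yara
id=4: preferred_name=Wes → Wes
id=5: preferred_name=Farah → Farah
id=6: preferred_name=Uma → Uma
id=7: preferred_name=Quinn → Quinn
id=8: preferred_name=Priya → Priya
id=9: preferred_name=Bob → Bob
id=10: preferred_name=Farah → Farah
id=11: preferred_name=Noor → Noor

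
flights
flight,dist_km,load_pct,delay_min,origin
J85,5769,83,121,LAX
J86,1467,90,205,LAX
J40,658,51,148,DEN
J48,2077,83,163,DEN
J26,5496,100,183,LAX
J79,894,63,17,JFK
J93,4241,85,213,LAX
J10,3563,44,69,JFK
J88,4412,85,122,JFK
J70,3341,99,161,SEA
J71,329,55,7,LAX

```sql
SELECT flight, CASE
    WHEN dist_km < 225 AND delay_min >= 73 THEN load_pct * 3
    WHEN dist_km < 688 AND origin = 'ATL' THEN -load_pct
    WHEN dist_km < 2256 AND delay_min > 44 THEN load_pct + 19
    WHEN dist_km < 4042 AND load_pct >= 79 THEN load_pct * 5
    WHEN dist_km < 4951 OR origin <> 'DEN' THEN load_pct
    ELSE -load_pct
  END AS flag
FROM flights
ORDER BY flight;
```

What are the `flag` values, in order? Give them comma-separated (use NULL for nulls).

44, 100, 70, 102, 495, 55, 63, 83, 109, 85, 85

flight=J10: dist_km < 4951 OR origin <> 'DEN' → 44
flight=J26: dist_km < 4951 OR origin <> 'DEN' → 100
flight=J40: dist_km < 2256 AND delay_min > 44 → 70
flight=J48: dist_km < 2256 AND delay_min > 44 → 102
flight=J70: dist_km < 4042 AND load_pct >= 79 → 495
flight=J71: dist_km < 4951 OR origin <> 'DEN' → 55
flight=J79: dist_km < 4951 OR origin <> 'DEN' → 63
flight=J85: dist_km < 4951 OR origin <> 'DEN' → 83
flight=J86: dist_km < 2256 AND delay_min > 44 → 109
flight=J88: dist_km < 4951 OR origin <> 'DEN' → 85
flight=J93: dist_km < 4951 OR origin <> 'DEN' → 85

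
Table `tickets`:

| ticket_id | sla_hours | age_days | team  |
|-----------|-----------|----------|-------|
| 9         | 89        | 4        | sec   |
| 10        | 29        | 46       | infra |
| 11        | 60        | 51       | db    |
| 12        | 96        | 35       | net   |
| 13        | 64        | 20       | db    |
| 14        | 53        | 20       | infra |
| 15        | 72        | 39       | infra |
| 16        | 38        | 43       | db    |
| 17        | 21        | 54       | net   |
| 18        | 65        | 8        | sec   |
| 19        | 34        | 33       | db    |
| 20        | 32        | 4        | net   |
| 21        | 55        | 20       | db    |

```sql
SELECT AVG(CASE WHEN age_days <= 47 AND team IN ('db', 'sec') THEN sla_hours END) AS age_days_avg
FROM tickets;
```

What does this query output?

ticket_id=9: ✓ → 89
ticket_id=10: ✗
ticket_id=11: ✗
ticket_id=12: ✗
ticket_id=13: ✓ → 64
ticket_id=14: ✗
ticket_id=15: ✗
ticket_id=16: ✓ → 38
ticket_id=17: ✗
ticket_id=18: ✓ → 65
ticket_id=19: ✓ → 34
ticket_id=20: ✗
ticket_id=21: ✓ → 55
age_days_avg = (89 + 64 + 38 + 65 + 34 + 55) / 6 = 57.5

57.5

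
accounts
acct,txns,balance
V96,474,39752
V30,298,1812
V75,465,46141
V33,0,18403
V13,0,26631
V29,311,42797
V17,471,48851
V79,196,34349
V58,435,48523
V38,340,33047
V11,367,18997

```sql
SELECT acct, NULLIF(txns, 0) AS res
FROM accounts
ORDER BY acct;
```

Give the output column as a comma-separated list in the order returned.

acct=V11: txns=367 vs 0: differ → 367
acct=V13: txns=0 vs 0: equal → NULL
acct=V17: txns=471 vs 0: differ → 471
acct=V29: txns=311 vs 0: differ → 311
acct=V30: txns=298 vs 0: differ → 298
acct=V33: txns=0 vs 0: equal → NULL
acct=V38: txns=340 vs 0: differ → 340
acct=V58: txns=435 vs 0: differ → 435
acct=V75: txns=465 vs 0: differ → 465
acct=V79: txns=196 vs 0: differ → 196
acct=V96: txns=474 vs 0: differ → 474

367, NULL, 471, 311, 298, NULL, 340, 435, 465, 196, 474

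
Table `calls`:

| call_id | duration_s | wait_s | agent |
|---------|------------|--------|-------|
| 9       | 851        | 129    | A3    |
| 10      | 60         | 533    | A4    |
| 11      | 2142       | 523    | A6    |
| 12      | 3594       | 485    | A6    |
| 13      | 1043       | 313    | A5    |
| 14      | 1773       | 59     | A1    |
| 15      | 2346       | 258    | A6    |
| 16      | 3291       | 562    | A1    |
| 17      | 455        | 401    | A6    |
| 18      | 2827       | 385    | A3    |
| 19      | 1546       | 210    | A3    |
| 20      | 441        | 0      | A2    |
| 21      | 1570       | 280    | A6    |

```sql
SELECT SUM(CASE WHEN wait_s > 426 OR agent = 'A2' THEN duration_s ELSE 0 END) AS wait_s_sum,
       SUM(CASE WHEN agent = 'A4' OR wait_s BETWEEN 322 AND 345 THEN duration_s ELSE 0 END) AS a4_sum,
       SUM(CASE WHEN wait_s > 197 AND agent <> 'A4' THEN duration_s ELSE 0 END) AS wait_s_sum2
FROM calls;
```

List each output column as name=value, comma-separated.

[wait_s_sum: wait_s > 426 OR agent = 'A2']
call_id=9: ✗
call_id=10: ✓ → 60
call_id=11: ✓ → 2142
call_id=12: ✓ → 3594
call_id=13: ✗
call_id=14: ✗
call_id=15: ✗
call_id=16: ✓ → 3291
call_id=17: ✗
call_id=18: ✗
call_id=19: ✗
call_id=20: ✓ → 441
call_id=21: ✗
wait_s_sum = 60 + 2142 + 3594 + 3291 + 441 = 9528
—
[a4_sum: agent = 'A4' OR wait_s BETWEEN 322 AND 345]
call_id=9: ✗
call_id=10: ✓ → 60
call_id=11: ✗
call_id=12: ✗
call_id=13: ✗
call_id=14: ✗
call_id=15: ✗
call_id=16: ✗
call_id=17: ✗
call_id=18: ✗
call_id=19: ✗
call_id=20: ✗
call_id=21: ✗
a4_sum = 60
—
[wait_s_sum2: wait_s > 197 AND agent <> 'A4']
call_id=9: ✗
call_id=10: ✗
call_id=11: ✓ → 2142
call_id=12: ✓ → 3594
call_id=13: ✓ → 1043
call_id=14: ✗
call_id=15: ✓ → 2346
call_id=16: ✓ → 3291
call_id=17: ✓ → 455
call_id=18: ✓ → 2827
call_id=19: ✓ → 1546
call_id=20: ✗
call_id=21: ✓ → 1570
wait_s_sum2 = 2142 + 3594 + 1043 + 2346 + 3291 + 455 + 2827 + 1546 + 1570 = 18814

wait_s_sum=9528, a4_sum=60, wait_s_sum2=18814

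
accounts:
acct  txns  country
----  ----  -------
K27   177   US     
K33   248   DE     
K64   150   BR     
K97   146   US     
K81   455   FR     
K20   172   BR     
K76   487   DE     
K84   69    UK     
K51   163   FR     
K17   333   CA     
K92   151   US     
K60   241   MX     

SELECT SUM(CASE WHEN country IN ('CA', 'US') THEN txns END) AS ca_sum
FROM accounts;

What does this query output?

acct=K27: ✓ → 177
acct=K33: ✗
acct=K64: ✗
acct=K97: ✓ → 146
acct=K81: ✗
acct=K20: ✗
acct=K76: ✗
acct=K84: ✗
acct=K51: ✗
acct=K17: ✓ → 333
acct=K92: ✓ → 151
acct=K60: ✗
ca_sum = 177 + 146 + 333 + 151 = 807

807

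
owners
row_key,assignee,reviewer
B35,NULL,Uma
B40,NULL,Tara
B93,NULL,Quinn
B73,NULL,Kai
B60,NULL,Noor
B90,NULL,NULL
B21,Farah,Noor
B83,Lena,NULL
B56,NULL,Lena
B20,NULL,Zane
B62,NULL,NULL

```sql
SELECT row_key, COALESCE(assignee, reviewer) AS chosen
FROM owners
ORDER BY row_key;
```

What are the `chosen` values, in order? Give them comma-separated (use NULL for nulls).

Zane, Farah, Uma, Tara, Lena, Noor, NULL, Kai, Lena, NULL, Quinn

row_key=B20: assignee=NULL, reviewer=Zane → Zane
row_key=B21: assignee=Farah → Farah
row_key=B35: assignee=NULL, reviewer=Uma → Uma
row_key=B40: assignee=NULL, reviewer=Tara → Tara
row_key=B56: assignee=NULL, reviewer=Lena → Lena
row_key=B60: assignee=NULL, reviewer=Noor → Noor
row_key=B62: assignee=NULL, reviewer=NULL (all NULL) → NULL
row_key=B73: assignee=NULL, reviewer=Kai → Kai
row_key=B83: assignee=Lena → Lena
row_key=B90: assignee=NULL, reviewer=NULL (all NULL) → NULL
row_key=B93: assignee=NULL, reviewer=Quinn → Quinn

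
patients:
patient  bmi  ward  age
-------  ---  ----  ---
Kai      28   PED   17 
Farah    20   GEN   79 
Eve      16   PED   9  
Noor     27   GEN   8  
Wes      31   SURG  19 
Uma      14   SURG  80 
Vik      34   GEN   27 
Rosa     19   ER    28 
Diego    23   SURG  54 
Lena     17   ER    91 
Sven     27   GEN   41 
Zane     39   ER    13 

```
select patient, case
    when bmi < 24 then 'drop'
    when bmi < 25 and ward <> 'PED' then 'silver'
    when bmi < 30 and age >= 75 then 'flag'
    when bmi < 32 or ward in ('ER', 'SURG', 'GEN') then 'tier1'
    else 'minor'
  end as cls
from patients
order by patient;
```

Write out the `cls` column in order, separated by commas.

drop, drop, drop, tier1, drop, tier1, drop, tier1, drop, tier1, tier1, tier1

patient=Diego: bmi < 24 → drop
patient=Eve: bmi < 24 → drop
patient=Farah: bmi < 24 → drop
patient=Kai: bmi < 32 or ward in ('ER', 'SURG', 'GEN') → tier1
patient=Lena: bmi < 24 → drop
patient=Noor: bmi < 32 or ward in ('ER', 'SURG', 'GEN') → tier1
patient=Rosa: bmi < 24 → drop
patient=Sven: bmi < 32 or ward in ('ER', 'SURG', 'GEN') → tier1
patient=Uma: bmi < 24 → drop
patient=Vik: bmi < 32 or ward in ('ER', 'SURG', 'GEN') → tier1
patient=Wes: bmi < 32 or ward in ('ER', 'SURG', 'GEN') → tier1
patient=Zane: bmi < 32 or ward in ('ER', 'SURG', 'GEN') → tier1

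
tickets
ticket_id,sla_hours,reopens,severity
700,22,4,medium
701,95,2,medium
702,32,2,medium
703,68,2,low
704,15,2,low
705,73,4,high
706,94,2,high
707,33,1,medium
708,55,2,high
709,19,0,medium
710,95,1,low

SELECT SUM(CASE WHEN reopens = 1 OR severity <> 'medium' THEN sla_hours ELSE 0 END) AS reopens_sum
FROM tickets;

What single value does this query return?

ticket_id=700: ✗
ticket_id=701: ✗
ticket_id=702: ✗
ticket_id=703: ✓ → 68
ticket_id=704: ✓ → 15
ticket_id=705: ✓ → 73
ticket_id=706: ✓ → 94
ticket_id=707: ✓ → 33
ticket_id=708: ✓ → 55
ticket_id=709: ✗
ticket_id=710: ✓ → 95
reopens_sum = 68 + 15 + 73 + 94 + 33 + 55 + 95 = 433

433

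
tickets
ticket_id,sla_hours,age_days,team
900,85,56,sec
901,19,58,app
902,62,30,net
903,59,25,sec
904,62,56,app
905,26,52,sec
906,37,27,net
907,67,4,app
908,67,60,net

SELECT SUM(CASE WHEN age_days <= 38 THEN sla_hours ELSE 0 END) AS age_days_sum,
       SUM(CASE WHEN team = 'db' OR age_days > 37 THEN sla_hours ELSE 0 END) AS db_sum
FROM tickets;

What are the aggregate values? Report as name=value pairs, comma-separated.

age_days_sum=225, db_sum=259

[age_days_sum: age_days <= 38]
ticket_id=900: ✗
ticket_id=901: ✗
ticket_id=902: ✓ → 62
ticket_id=903: ✓ → 59
ticket_id=904: ✗
ticket_id=905: ✗
ticket_id=906: ✓ → 37
ticket_id=907: ✓ → 67
ticket_id=908: ✗
age_days_sum = 62 + 59 + 37 + 67 = 225
—
[db_sum: team = 'db' OR age_days > 37]
ticket_id=900: ✓ → 85
ticket_id=901: ✓ → 19
ticket_id=902: ✗
ticket_id=903: ✗
ticket_id=904: ✓ → 62
ticket_id=905: ✓ → 26
ticket_id=906: ✗
ticket_id=907: ✗
ticket_id=908: ✓ → 67
db_sum = 85 + 19 + 62 + 26 + 67 = 259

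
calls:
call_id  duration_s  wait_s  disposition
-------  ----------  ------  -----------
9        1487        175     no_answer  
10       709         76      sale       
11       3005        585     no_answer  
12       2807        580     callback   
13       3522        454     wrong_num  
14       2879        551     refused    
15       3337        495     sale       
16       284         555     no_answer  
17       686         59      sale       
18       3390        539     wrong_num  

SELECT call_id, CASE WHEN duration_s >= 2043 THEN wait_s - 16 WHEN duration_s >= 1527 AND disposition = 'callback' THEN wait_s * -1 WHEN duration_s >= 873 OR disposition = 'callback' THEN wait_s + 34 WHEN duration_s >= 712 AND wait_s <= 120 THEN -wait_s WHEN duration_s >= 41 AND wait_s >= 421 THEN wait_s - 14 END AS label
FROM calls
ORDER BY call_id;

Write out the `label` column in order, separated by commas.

209, NULL, 569, 564, 438, 535, 479, 541, NULL, 523

call_id=9: duration_s >= 873 OR disposition = 'callback' → 209
call_id=10: (no match → NULL) → NULL
call_id=11: duration_s >= 2043 → 569
call_id=12: duration_s >= 2043 → 564
call_id=13: duration_s >= 2043 → 438
call_id=14: duration_s >= 2043 → 535
call_id=15: duration_s >= 2043 → 479
call_id=16: duration_s >= 41 AND wait_s >= 421 → 541
call_id=17: (no match → NULL) → NULL
call_id=18: duration_s >= 2043 → 523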